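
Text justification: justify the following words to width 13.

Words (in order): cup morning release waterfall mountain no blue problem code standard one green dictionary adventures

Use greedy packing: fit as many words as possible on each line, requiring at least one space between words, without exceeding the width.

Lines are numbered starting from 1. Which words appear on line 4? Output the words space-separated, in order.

Answer: mountain no

Derivation:
Line 1: ['cup', 'morning'] (min_width=11, slack=2)
Line 2: ['release'] (min_width=7, slack=6)
Line 3: ['waterfall'] (min_width=9, slack=4)
Line 4: ['mountain', 'no'] (min_width=11, slack=2)
Line 5: ['blue', 'problem'] (min_width=12, slack=1)
Line 6: ['code', 'standard'] (min_width=13, slack=0)
Line 7: ['one', 'green'] (min_width=9, slack=4)
Line 8: ['dictionary'] (min_width=10, slack=3)
Line 9: ['adventures'] (min_width=10, slack=3)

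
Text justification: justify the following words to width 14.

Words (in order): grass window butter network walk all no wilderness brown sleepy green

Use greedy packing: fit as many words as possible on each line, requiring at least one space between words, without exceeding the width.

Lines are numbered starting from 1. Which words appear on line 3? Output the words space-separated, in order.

Answer: walk all no

Derivation:
Line 1: ['grass', 'window'] (min_width=12, slack=2)
Line 2: ['butter', 'network'] (min_width=14, slack=0)
Line 3: ['walk', 'all', 'no'] (min_width=11, slack=3)
Line 4: ['wilderness'] (min_width=10, slack=4)
Line 5: ['brown', 'sleepy'] (min_width=12, slack=2)
Line 6: ['green'] (min_width=5, slack=9)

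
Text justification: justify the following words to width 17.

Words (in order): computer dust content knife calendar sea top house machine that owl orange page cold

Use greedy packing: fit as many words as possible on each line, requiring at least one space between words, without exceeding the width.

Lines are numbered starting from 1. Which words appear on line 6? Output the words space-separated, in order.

Answer: page cold

Derivation:
Line 1: ['computer', 'dust'] (min_width=13, slack=4)
Line 2: ['content', 'knife'] (min_width=13, slack=4)
Line 3: ['calendar', 'sea', 'top'] (min_width=16, slack=1)
Line 4: ['house', 'machine'] (min_width=13, slack=4)
Line 5: ['that', 'owl', 'orange'] (min_width=15, slack=2)
Line 6: ['page', 'cold'] (min_width=9, slack=8)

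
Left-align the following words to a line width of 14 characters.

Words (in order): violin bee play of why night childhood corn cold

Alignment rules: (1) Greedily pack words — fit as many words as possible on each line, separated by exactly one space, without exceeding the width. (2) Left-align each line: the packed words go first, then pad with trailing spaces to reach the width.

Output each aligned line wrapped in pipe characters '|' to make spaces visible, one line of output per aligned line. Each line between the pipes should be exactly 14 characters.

Line 1: ['violin', 'bee'] (min_width=10, slack=4)
Line 2: ['play', 'of', 'why'] (min_width=11, slack=3)
Line 3: ['night'] (min_width=5, slack=9)
Line 4: ['childhood', 'corn'] (min_width=14, slack=0)
Line 5: ['cold'] (min_width=4, slack=10)

Answer: |violin bee    |
|play of why   |
|night         |
|childhood corn|
|cold          |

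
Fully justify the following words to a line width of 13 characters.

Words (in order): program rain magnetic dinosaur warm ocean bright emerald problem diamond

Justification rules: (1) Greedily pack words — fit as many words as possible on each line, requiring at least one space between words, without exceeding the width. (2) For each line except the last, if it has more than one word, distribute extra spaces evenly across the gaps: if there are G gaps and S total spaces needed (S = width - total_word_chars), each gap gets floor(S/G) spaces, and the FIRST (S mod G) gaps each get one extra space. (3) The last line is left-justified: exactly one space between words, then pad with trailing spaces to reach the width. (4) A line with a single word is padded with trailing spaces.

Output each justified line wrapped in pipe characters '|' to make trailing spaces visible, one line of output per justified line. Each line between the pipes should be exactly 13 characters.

Line 1: ['program', 'rain'] (min_width=12, slack=1)
Line 2: ['magnetic'] (min_width=8, slack=5)
Line 3: ['dinosaur', 'warm'] (min_width=13, slack=0)
Line 4: ['ocean', 'bright'] (min_width=12, slack=1)
Line 5: ['emerald'] (min_width=7, slack=6)
Line 6: ['problem'] (min_width=7, slack=6)
Line 7: ['diamond'] (min_width=7, slack=6)

Answer: |program  rain|
|magnetic     |
|dinosaur warm|
|ocean  bright|
|emerald      |
|problem      |
|diamond      |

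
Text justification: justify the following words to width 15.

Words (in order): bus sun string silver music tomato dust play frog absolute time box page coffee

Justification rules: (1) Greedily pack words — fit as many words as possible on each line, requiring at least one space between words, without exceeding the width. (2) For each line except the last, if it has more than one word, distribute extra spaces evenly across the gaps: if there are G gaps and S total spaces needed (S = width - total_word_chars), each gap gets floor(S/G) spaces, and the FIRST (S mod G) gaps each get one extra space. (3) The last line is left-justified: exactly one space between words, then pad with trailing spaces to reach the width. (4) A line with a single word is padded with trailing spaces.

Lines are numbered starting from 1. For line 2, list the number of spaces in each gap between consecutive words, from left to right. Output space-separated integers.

Line 1: ['bus', 'sun', 'string'] (min_width=14, slack=1)
Line 2: ['silver', 'music'] (min_width=12, slack=3)
Line 3: ['tomato', 'dust'] (min_width=11, slack=4)
Line 4: ['play', 'frog'] (min_width=9, slack=6)
Line 5: ['absolute', 'time'] (min_width=13, slack=2)
Line 6: ['box', 'page', 'coffee'] (min_width=15, slack=0)

Answer: 4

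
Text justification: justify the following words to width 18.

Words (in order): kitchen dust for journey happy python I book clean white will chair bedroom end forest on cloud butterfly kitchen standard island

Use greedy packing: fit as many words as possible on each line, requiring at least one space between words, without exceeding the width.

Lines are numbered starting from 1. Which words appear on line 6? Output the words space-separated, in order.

Answer: forest on cloud

Derivation:
Line 1: ['kitchen', 'dust', 'for'] (min_width=16, slack=2)
Line 2: ['journey', 'happy'] (min_width=13, slack=5)
Line 3: ['python', 'I', 'book'] (min_width=13, slack=5)
Line 4: ['clean', 'white', 'will'] (min_width=16, slack=2)
Line 5: ['chair', 'bedroom', 'end'] (min_width=17, slack=1)
Line 6: ['forest', 'on', 'cloud'] (min_width=15, slack=3)
Line 7: ['butterfly', 'kitchen'] (min_width=17, slack=1)
Line 8: ['standard', 'island'] (min_width=15, slack=3)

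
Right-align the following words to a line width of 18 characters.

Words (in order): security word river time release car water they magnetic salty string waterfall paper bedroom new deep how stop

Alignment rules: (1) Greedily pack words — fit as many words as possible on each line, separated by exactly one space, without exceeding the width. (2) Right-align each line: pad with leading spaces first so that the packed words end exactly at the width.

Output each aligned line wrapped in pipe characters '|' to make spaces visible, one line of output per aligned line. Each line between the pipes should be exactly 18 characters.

Answer: |     security word|
|river time release|
|    car water they|
|    magnetic salty|
|  string waterfall|
| paper bedroom new|
|     deep how stop|

Derivation:
Line 1: ['security', 'word'] (min_width=13, slack=5)
Line 2: ['river', 'time', 'release'] (min_width=18, slack=0)
Line 3: ['car', 'water', 'they'] (min_width=14, slack=4)
Line 4: ['magnetic', 'salty'] (min_width=14, slack=4)
Line 5: ['string', 'waterfall'] (min_width=16, slack=2)
Line 6: ['paper', 'bedroom', 'new'] (min_width=17, slack=1)
Line 7: ['deep', 'how', 'stop'] (min_width=13, slack=5)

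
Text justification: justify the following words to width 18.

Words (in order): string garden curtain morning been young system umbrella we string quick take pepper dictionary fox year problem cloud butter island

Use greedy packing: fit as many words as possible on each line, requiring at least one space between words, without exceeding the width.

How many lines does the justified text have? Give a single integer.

Answer: 8

Derivation:
Line 1: ['string', 'garden'] (min_width=13, slack=5)
Line 2: ['curtain', 'morning'] (min_width=15, slack=3)
Line 3: ['been', 'young', 'system'] (min_width=17, slack=1)
Line 4: ['umbrella', 'we', 'string'] (min_width=18, slack=0)
Line 5: ['quick', 'take', 'pepper'] (min_width=17, slack=1)
Line 6: ['dictionary', 'fox'] (min_width=14, slack=4)
Line 7: ['year', 'problem', 'cloud'] (min_width=18, slack=0)
Line 8: ['butter', 'island'] (min_width=13, slack=5)
Total lines: 8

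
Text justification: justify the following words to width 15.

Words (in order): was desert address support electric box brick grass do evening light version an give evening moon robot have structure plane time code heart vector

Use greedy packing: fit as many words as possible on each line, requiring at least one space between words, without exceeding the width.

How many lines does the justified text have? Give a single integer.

Line 1: ['was', 'desert'] (min_width=10, slack=5)
Line 2: ['address', 'support'] (min_width=15, slack=0)
Line 3: ['electric', 'box'] (min_width=12, slack=3)
Line 4: ['brick', 'grass', 'do'] (min_width=14, slack=1)
Line 5: ['evening', 'light'] (min_width=13, slack=2)
Line 6: ['version', 'an', 'give'] (min_width=15, slack=0)
Line 7: ['evening', 'moon'] (min_width=12, slack=3)
Line 8: ['robot', 'have'] (min_width=10, slack=5)
Line 9: ['structure', 'plane'] (min_width=15, slack=0)
Line 10: ['time', 'code', 'heart'] (min_width=15, slack=0)
Line 11: ['vector'] (min_width=6, slack=9)
Total lines: 11

Answer: 11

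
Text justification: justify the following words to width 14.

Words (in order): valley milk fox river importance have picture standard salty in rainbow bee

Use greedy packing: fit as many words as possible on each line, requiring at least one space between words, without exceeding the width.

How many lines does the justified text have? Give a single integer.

Answer: 6

Derivation:
Line 1: ['valley', 'milk'] (min_width=11, slack=3)
Line 2: ['fox', 'river'] (min_width=9, slack=5)
Line 3: ['importance'] (min_width=10, slack=4)
Line 4: ['have', 'picture'] (min_width=12, slack=2)
Line 5: ['standard', 'salty'] (min_width=14, slack=0)
Line 6: ['in', 'rainbow', 'bee'] (min_width=14, slack=0)
Total lines: 6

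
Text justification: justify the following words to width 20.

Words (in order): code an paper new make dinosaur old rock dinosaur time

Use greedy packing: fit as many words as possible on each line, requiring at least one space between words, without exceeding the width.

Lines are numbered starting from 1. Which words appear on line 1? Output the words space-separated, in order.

Answer: code an paper new

Derivation:
Line 1: ['code', 'an', 'paper', 'new'] (min_width=17, slack=3)
Line 2: ['make', 'dinosaur', 'old'] (min_width=17, slack=3)
Line 3: ['rock', 'dinosaur', 'time'] (min_width=18, slack=2)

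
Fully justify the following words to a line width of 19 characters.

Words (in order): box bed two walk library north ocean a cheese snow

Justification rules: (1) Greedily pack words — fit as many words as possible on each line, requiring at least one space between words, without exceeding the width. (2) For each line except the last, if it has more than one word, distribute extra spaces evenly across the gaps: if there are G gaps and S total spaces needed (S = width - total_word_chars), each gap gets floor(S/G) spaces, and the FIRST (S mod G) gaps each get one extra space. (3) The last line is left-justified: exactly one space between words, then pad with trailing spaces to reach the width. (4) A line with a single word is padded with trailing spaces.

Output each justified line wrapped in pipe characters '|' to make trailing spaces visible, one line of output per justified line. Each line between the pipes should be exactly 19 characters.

Line 1: ['box', 'bed', 'two', 'walk'] (min_width=16, slack=3)
Line 2: ['library', 'north', 'ocean'] (min_width=19, slack=0)
Line 3: ['a', 'cheese', 'snow'] (min_width=13, slack=6)

Answer: |box  bed  two  walk|
|library north ocean|
|a cheese snow      |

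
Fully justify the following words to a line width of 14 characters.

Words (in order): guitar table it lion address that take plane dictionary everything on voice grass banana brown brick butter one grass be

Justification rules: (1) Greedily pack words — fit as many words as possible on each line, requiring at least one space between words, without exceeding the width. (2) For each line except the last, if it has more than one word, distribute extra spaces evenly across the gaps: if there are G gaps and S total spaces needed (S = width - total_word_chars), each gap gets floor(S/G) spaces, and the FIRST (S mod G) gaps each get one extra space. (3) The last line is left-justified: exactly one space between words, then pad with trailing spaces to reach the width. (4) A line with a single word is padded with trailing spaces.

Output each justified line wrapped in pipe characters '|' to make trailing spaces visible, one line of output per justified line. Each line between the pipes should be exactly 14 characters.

Line 1: ['guitar', 'table'] (min_width=12, slack=2)
Line 2: ['it', 'lion'] (min_width=7, slack=7)
Line 3: ['address', 'that'] (min_width=12, slack=2)
Line 4: ['take', 'plane'] (min_width=10, slack=4)
Line 5: ['dictionary'] (min_width=10, slack=4)
Line 6: ['everything', 'on'] (min_width=13, slack=1)
Line 7: ['voice', 'grass'] (min_width=11, slack=3)
Line 8: ['banana', 'brown'] (min_width=12, slack=2)
Line 9: ['brick', 'butter'] (min_width=12, slack=2)
Line 10: ['one', 'grass', 'be'] (min_width=12, slack=2)

Answer: |guitar   table|
|it        lion|
|address   that|
|take     plane|
|dictionary    |
|everything  on|
|voice    grass|
|banana   brown|
|brick   butter|
|one grass be  |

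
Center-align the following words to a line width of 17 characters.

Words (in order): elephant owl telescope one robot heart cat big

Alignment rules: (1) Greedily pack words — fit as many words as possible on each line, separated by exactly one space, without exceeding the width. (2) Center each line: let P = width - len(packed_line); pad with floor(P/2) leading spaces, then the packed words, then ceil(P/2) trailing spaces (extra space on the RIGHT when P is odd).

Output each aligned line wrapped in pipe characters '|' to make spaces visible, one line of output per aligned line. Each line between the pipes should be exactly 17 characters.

Answer: |  elephant owl   |
|  telescope one  |
| robot heart cat |
|       big       |

Derivation:
Line 1: ['elephant', 'owl'] (min_width=12, slack=5)
Line 2: ['telescope', 'one'] (min_width=13, slack=4)
Line 3: ['robot', 'heart', 'cat'] (min_width=15, slack=2)
Line 4: ['big'] (min_width=3, slack=14)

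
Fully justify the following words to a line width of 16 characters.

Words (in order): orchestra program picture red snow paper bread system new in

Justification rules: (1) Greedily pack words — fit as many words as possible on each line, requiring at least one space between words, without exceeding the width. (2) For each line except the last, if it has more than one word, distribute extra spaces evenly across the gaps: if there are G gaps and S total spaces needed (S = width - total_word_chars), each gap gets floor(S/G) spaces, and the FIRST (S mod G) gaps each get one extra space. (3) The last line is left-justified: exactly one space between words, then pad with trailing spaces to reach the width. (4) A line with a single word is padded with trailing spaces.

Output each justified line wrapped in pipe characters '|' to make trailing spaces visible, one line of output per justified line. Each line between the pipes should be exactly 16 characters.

Line 1: ['orchestra'] (min_width=9, slack=7)
Line 2: ['program', 'picture'] (min_width=15, slack=1)
Line 3: ['red', 'snow', 'paper'] (min_width=14, slack=2)
Line 4: ['bread', 'system', 'new'] (min_width=16, slack=0)
Line 5: ['in'] (min_width=2, slack=14)

Answer: |orchestra       |
|program  picture|
|red  snow  paper|
|bread system new|
|in              |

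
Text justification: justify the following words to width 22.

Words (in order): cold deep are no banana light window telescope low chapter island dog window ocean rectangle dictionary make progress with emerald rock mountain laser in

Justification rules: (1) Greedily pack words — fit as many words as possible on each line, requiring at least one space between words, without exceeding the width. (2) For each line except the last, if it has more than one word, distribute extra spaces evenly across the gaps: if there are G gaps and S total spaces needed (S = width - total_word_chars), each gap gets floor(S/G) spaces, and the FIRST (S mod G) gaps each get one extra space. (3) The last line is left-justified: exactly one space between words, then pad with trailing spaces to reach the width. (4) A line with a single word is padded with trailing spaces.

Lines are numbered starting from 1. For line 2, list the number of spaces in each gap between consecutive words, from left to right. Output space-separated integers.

Answer: 3 2

Derivation:
Line 1: ['cold', 'deep', 'are', 'no'] (min_width=16, slack=6)
Line 2: ['banana', 'light', 'window'] (min_width=19, slack=3)
Line 3: ['telescope', 'low', 'chapter'] (min_width=21, slack=1)
Line 4: ['island', 'dog', 'window'] (min_width=17, slack=5)
Line 5: ['ocean', 'rectangle'] (min_width=15, slack=7)
Line 6: ['dictionary', 'make'] (min_width=15, slack=7)
Line 7: ['progress', 'with', 'emerald'] (min_width=21, slack=1)
Line 8: ['rock', 'mountain', 'laser', 'in'] (min_width=22, slack=0)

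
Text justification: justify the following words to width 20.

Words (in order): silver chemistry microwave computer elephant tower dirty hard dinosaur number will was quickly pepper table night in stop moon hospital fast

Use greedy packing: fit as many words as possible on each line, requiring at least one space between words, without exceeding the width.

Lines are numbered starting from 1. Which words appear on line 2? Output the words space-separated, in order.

Answer: microwave computer

Derivation:
Line 1: ['silver', 'chemistry'] (min_width=16, slack=4)
Line 2: ['microwave', 'computer'] (min_width=18, slack=2)
Line 3: ['elephant', 'tower', 'dirty'] (min_width=20, slack=0)
Line 4: ['hard', 'dinosaur', 'number'] (min_width=20, slack=0)
Line 5: ['will', 'was', 'quickly'] (min_width=16, slack=4)
Line 6: ['pepper', 'table', 'night'] (min_width=18, slack=2)
Line 7: ['in', 'stop', 'moon'] (min_width=12, slack=8)
Line 8: ['hospital', 'fast'] (min_width=13, slack=7)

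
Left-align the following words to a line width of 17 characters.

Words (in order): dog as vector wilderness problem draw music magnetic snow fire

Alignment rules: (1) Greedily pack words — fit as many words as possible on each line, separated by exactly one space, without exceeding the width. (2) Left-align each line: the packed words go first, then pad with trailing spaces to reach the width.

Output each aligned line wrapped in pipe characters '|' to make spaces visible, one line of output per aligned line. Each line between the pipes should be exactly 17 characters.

Answer: |dog as vector    |
|wilderness       |
|problem draw     |
|music magnetic   |
|snow fire        |

Derivation:
Line 1: ['dog', 'as', 'vector'] (min_width=13, slack=4)
Line 2: ['wilderness'] (min_width=10, slack=7)
Line 3: ['problem', 'draw'] (min_width=12, slack=5)
Line 4: ['music', 'magnetic'] (min_width=14, slack=3)
Line 5: ['snow', 'fire'] (min_width=9, slack=8)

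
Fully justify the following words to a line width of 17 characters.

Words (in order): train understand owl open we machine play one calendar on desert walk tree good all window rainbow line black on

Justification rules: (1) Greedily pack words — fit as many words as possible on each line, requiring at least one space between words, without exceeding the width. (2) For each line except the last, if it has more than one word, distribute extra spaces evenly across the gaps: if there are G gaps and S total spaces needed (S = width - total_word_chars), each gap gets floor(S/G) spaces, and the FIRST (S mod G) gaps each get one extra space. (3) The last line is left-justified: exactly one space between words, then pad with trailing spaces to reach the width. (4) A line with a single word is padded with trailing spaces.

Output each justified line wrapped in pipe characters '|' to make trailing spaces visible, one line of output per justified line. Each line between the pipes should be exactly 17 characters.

Answer: |train  understand|
|owl    open    we|
|machine  play one|
|calendar       on|
|desert  walk tree|
|good  all  window|
|rainbow      line|
|black on         |

Derivation:
Line 1: ['train', 'understand'] (min_width=16, slack=1)
Line 2: ['owl', 'open', 'we'] (min_width=11, slack=6)
Line 3: ['machine', 'play', 'one'] (min_width=16, slack=1)
Line 4: ['calendar', 'on'] (min_width=11, slack=6)
Line 5: ['desert', 'walk', 'tree'] (min_width=16, slack=1)
Line 6: ['good', 'all', 'window'] (min_width=15, slack=2)
Line 7: ['rainbow', 'line'] (min_width=12, slack=5)
Line 8: ['black', 'on'] (min_width=8, slack=9)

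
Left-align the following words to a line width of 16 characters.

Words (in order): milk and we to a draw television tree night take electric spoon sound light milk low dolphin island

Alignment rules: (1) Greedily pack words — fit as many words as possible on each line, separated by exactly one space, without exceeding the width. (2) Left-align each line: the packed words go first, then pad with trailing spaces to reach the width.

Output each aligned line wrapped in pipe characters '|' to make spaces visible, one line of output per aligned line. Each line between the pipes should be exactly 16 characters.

Line 1: ['milk', 'and', 'we', 'to', 'a'] (min_width=16, slack=0)
Line 2: ['draw', 'television'] (min_width=15, slack=1)
Line 3: ['tree', 'night', 'take'] (min_width=15, slack=1)
Line 4: ['electric', 'spoon'] (min_width=14, slack=2)
Line 5: ['sound', 'light', 'milk'] (min_width=16, slack=0)
Line 6: ['low', 'dolphin'] (min_width=11, slack=5)
Line 7: ['island'] (min_width=6, slack=10)

Answer: |milk and we to a|
|draw television |
|tree night take |
|electric spoon  |
|sound light milk|
|low dolphin     |
|island          |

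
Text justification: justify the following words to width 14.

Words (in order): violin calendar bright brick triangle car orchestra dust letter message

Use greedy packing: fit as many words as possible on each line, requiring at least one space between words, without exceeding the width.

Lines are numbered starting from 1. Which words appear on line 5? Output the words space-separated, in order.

Line 1: ['violin'] (min_width=6, slack=8)
Line 2: ['calendar'] (min_width=8, slack=6)
Line 3: ['bright', 'brick'] (min_width=12, slack=2)
Line 4: ['triangle', 'car'] (min_width=12, slack=2)
Line 5: ['orchestra', 'dust'] (min_width=14, slack=0)
Line 6: ['letter', 'message'] (min_width=14, slack=0)

Answer: orchestra dust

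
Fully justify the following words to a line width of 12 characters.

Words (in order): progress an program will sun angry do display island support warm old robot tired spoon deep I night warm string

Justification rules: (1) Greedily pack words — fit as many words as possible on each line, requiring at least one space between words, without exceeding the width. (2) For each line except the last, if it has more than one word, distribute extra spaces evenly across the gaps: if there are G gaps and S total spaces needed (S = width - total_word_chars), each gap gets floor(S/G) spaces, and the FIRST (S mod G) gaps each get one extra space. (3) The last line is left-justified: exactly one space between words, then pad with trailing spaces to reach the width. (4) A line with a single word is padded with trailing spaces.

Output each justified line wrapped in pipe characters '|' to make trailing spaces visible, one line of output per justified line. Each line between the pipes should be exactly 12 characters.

Line 1: ['progress', 'an'] (min_width=11, slack=1)
Line 2: ['program', 'will'] (min_width=12, slack=0)
Line 3: ['sun', 'angry', 'do'] (min_width=12, slack=0)
Line 4: ['display'] (min_width=7, slack=5)
Line 5: ['island'] (min_width=6, slack=6)
Line 6: ['support', 'warm'] (min_width=12, slack=0)
Line 7: ['old', 'robot'] (min_width=9, slack=3)
Line 8: ['tired', 'spoon'] (min_width=11, slack=1)
Line 9: ['deep', 'I', 'night'] (min_width=12, slack=0)
Line 10: ['warm', 'string'] (min_width=11, slack=1)

Answer: |progress  an|
|program will|
|sun angry do|
|display     |
|island      |
|support warm|
|old    robot|
|tired  spoon|
|deep I night|
|warm string |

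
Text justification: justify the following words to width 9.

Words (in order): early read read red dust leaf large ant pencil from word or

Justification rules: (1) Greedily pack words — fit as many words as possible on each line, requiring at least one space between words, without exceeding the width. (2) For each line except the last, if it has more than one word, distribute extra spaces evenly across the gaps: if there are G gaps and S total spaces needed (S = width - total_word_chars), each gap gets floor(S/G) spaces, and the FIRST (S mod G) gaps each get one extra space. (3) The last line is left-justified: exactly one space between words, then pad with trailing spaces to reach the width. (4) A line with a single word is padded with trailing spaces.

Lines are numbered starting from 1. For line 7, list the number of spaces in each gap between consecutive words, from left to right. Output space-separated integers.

Line 1: ['early'] (min_width=5, slack=4)
Line 2: ['read', 'read'] (min_width=9, slack=0)
Line 3: ['red', 'dust'] (min_width=8, slack=1)
Line 4: ['leaf'] (min_width=4, slack=5)
Line 5: ['large', 'ant'] (min_width=9, slack=0)
Line 6: ['pencil'] (min_width=6, slack=3)
Line 7: ['from', 'word'] (min_width=9, slack=0)
Line 8: ['or'] (min_width=2, slack=7)

Answer: 1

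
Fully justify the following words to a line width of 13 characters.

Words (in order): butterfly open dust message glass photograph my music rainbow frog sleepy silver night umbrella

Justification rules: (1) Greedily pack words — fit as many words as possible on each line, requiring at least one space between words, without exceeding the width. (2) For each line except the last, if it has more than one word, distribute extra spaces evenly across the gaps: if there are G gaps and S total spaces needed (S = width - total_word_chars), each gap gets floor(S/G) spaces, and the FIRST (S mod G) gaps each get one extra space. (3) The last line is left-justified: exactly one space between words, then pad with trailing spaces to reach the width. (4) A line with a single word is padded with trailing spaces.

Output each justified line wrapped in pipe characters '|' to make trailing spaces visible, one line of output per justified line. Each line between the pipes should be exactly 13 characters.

Answer: |butterfly    |
|open     dust|
|message glass|
|photograph my|
|music rainbow|
|frog   sleepy|
|silver  night|
|umbrella     |

Derivation:
Line 1: ['butterfly'] (min_width=9, slack=4)
Line 2: ['open', 'dust'] (min_width=9, slack=4)
Line 3: ['message', 'glass'] (min_width=13, slack=0)
Line 4: ['photograph', 'my'] (min_width=13, slack=0)
Line 5: ['music', 'rainbow'] (min_width=13, slack=0)
Line 6: ['frog', 'sleepy'] (min_width=11, slack=2)
Line 7: ['silver', 'night'] (min_width=12, slack=1)
Line 8: ['umbrella'] (min_width=8, slack=5)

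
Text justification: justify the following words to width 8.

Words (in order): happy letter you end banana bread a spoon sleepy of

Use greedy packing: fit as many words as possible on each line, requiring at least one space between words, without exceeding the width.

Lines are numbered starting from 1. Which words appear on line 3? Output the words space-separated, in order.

Line 1: ['happy'] (min_width=5, slack=3)
Line 2: ['letter'] (min_width=6, slack=2)
Line 3: ['you', 'end'] (min_width=7, slack=1)
Line 4: ['banana'] (min_width=6, slack=2)
Line 5: ['bread', 'a'] (min_width=7, slack=1)
Line 6: ['spoon'] (min_width=5, slack=3)
Line 7: ['sleepy'] (min_width=6, slack=2)
Line 8: ['of'] (min_width=2, slack=6)

Answer: you end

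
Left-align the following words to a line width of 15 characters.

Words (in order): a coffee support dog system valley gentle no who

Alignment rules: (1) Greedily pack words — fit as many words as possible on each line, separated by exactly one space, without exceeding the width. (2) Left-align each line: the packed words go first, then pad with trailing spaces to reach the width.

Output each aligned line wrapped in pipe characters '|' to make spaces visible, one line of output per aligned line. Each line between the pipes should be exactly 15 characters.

Line 1: ['a', 'coffee'] (min_width=8, slack=7)
Line 2: ['support', 'dog'] (min_width=11, slack=4)
Line 3: ['system', 'valley'] (min_width=13, slack=2)
Line 4: ['gentle', 'no', 'who'] (min_width=13, slack=2)

Answer: |a coffee       |
|support dog    |
|system valley  |
|gentle no who  |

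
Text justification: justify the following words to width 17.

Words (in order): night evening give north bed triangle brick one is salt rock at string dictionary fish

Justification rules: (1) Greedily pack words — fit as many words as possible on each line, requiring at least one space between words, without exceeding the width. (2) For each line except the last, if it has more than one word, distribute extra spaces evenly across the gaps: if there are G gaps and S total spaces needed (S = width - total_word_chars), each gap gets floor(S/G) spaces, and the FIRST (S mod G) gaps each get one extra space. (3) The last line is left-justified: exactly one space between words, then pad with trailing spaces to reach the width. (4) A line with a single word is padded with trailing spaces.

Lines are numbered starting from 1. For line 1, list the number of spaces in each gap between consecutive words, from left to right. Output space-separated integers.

Answer: 5

Derivation:
Line 1: ['night', 'evening'] (min_width=13, slack=4)
Line 2: ['give', 'north', 'bed'] (min_width=14, slack=3)
Line 3: ['triangle', 'brick'] (min_width=14, slack=3)
Line 4: ['one', 'is', 'salt', 'rock'] (min_width=16, slack=1)
Line 5: ['at', 'string'] (min_width=9, slack=8)
Line 6: ['dictionary', 'fish'] (min_width=15, slack=2)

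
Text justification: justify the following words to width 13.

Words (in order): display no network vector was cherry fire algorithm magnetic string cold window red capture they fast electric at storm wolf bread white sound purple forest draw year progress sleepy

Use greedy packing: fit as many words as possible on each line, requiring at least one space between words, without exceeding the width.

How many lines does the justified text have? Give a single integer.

Line 1: ['display', 'no'] (min_width=10, slack=3)
Line 2: ['network'] (min_width=7, slack=6)
Line 3: ['vector', 'was'] (min_width=10, slack=3)
Line 4: ['cherry', 'fire'] (min_width=11, slack=2)
Line 5: ['algorithm'] (min_width=9, slack=4)
Line 6: ['magnetic'] (min_width=8, slack=5)
Line 7: ['string', 'cold'] (min_width=11, slack=2)
Line 8: ['window', 'red'] (min_width=10, slack=3)
Line 9: ['capture', 'they'] (min_width=12, slack=1)
Line 10: ['fast', 'electric'] (min_width=13, slack=0)
Line 11: ['at', 'storm', 'wolf'] (min_width=13, slack=0)
Line 12: ['bread', 'white'] (min_width=11, slack=2)
Line 13: ['sound', 'purple'] (min_width=12, slack=1)
Line 14: ['forest', 'draw'] (min_width=11, slack=2)
Line 15: ['year', 'progress'] (min_width=13, slack=0)
Line 16: ['sleepy'] (min_width=6, slack=7)
Total lines: 16

Answer: 16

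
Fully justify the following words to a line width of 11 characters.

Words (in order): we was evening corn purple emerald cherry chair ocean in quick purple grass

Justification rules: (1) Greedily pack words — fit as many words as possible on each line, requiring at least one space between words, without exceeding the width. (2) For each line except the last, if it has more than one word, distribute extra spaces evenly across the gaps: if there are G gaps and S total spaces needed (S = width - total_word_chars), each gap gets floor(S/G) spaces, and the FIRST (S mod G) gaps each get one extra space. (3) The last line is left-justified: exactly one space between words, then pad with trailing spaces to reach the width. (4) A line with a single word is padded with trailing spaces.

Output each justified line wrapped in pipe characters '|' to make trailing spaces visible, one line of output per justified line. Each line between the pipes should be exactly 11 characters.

Answer: |we      was|
|evening    |
|corn purple|
|emerald    |
|cherry     |
|chair ocean|
|in    quick|
|purple     |
|grass      |

Derivation:
Line 1: ['we', 'was'] (min_width=6, slack=5)
Line 2: ['evening'] (min_width=7, slack=4)
Line 3: ['corn', 'purple'] (min_width=11, slack=0)
Line 4: ['emerald'] (min_width=7, slack=4)
Line 5: ['cherry'] (min_width=6, slack=5)
Line 6: ['chair', 'ocean'] (min_width=11, slack=0)
Line 7: ['in', 'quick'] (min_width=8, slack=3)
Line 8: ['purple'] (min_width=6, slack=5)
Line 9: ['grass'] (min_width=5, slack=6)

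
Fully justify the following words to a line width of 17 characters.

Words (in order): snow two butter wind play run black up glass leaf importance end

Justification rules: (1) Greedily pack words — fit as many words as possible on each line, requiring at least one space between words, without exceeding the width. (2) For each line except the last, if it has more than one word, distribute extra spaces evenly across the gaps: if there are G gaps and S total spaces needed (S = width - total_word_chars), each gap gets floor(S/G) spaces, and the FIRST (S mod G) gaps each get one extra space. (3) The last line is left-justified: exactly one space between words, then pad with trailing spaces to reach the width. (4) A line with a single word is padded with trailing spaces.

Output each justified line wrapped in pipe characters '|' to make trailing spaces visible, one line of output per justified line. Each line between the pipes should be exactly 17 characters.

Line 1: ['snow', 'two', 'butter'] (min_width=15, slack=2)
Line 2: ['wind', 'play', 'run'] (min_width=13, slack=4)
Line 3: ['black', 'up', 'glass'] (min_width=14, slack=3)
Line 4: ['leaf', 'importance'] (min_width=15, slack=2)
Line 5: ['end'] (min_width=3, slack=14)

Answer: |snow  two  butter|
|wind   play   run|
|black   up  glass|
|leaf   importance|
|end              |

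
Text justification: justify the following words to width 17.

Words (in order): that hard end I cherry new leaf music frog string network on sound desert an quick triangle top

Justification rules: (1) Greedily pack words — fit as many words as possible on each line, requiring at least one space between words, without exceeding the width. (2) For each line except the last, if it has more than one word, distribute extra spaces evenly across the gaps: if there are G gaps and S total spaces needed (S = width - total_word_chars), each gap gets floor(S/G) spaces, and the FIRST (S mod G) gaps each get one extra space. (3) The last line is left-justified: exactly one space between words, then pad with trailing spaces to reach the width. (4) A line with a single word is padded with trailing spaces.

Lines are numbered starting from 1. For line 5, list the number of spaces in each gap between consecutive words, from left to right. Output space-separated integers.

Answer: 2 2

Derivation:
Line 1: ['that', 'hard', 'end', 'I'] (min_width=15, slack=2)
Line 2: ['cherry', 'new', 'leaf'] (min_width=15, slack=2)
Line 3: ['music', 'frog', 'string'] (min_width=17, slack=0)
Line 4: ['network', 'on', 'sound'] (min_width=16, slack=1)
Line 5: ['desert', 'an', 'quick'] (min_width=15, slack=2)
Line 6: ['triangle', 'top'] (min_width=12, slack=5)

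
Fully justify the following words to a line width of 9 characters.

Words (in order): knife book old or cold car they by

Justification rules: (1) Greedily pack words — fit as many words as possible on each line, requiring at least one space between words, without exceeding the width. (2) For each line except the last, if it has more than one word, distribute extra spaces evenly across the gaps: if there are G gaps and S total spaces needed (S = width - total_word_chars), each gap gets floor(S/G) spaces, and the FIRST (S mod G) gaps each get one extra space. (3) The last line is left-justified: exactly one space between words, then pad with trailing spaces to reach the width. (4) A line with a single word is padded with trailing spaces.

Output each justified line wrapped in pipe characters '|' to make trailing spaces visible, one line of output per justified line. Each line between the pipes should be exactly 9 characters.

Line 1: ['knife'] (min_width=5, slack=4)
Line 2: ['book', 'old'] (min_width=8, slack=1)
Line 3: ['or', 'cold'] (min_width=7, slack=2)
Line 4: ['car', 'they'] (min_width=8, slack=1)
Line 5: ['by'] (min_width=2, slack=7)

Answer: |knife    |
|book  old|
|or   cold|
|car  they|
|by       |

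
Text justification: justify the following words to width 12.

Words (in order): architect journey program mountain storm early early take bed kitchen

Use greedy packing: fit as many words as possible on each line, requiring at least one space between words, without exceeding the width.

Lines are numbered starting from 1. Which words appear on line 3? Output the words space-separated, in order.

Line 1: ['architect'] (min_width=9, slack=3)
Line 2: ['journey'] (min_width=7, slack=5)
Line 3: ['program'] (min_width=7, slack=5)
Line 4: ['mountain'] (min_width=8, slack=4)
Line 5: ['storm', 'early'] (min_width=11, slack=1)
Line 6: ['early', 'take'] (min_width=10, slack=2)
Line 7: ['bed', 'kitchen'] (min_width=11, slack=1)

Answer: program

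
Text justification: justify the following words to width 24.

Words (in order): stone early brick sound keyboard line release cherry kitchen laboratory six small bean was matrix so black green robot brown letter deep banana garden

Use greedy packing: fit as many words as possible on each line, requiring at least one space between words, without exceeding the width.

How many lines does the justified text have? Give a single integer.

Line 1: ['stone', 'early', 'brick', 'sound'] (min_width=23, slack=1)
Line 2: ['keyboard', 'line', 'release'] (min_width=21, slack=3)
Line 3: ['cherry', 'kitchen'] (min_width=14, slack=10)
Line 4: ['laboratory', 'six', 'small'] (min_width=20, slack=4)
Line 5: ['bean', 'was', 'matrix', 'so', 'black'] (min_width=24, slack=0)
Line 6: ['green', 'robot', 'brown', 'letter'] (min_width=24, slack=0)
Line 7: ['deep', 'banana', 'garden'] (min_width=18, slack=6)
Total lines: 7

Answer: 7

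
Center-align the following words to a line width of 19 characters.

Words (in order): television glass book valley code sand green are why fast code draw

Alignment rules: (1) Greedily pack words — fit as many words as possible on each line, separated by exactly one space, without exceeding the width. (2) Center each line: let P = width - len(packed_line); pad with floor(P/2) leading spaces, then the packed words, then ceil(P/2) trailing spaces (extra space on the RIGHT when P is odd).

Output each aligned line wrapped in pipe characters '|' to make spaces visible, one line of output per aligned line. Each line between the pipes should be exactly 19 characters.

Answer: | television glass  |
| book valley code  |
|sand green are why |
|  fast code draw   |

Derivation:
Line 1: ['television', 'glass'] (min_width=16, slack=3)
Line 2: ['book', 'valley', 'code'] (min_width=16, slack=3)
Line 3: ['sand', 'green', 'are', 'why'] (min_width=18, slack=1)
Line 4: ['fast', 'code', 'draw'] (min_width=14, slack=5)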